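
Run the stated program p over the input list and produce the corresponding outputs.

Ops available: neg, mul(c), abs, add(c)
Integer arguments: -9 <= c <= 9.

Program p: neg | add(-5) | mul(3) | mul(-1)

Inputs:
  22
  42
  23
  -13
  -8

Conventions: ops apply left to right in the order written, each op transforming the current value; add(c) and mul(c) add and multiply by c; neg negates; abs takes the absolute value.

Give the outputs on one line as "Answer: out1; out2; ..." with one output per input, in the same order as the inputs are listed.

Execution, op by op:
  22 -> -22 -> -27 -> -81 -> 81
  42 -> -42 -> -47 -> -141 -> 141
  23 -> -23 -> -28 -> -84 -> 84
  -13 -> 13 -> 8 -> 24 -> -24
  -8 -> 8 -> 3 -> 9 -> -9

81; 141; 84; -24; -9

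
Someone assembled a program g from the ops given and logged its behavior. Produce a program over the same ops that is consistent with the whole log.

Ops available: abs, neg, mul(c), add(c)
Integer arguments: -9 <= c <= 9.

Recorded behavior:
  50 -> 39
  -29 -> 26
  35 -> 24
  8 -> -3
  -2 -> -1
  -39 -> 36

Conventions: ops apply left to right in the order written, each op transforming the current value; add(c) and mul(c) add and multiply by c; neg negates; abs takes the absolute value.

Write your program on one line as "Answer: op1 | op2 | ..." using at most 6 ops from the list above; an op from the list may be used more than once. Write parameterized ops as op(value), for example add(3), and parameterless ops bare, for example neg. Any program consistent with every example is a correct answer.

add(-2) | add(-2) | abs | add(-3) | add(-4)

Check, running the answer program on each example:
  50 -> 48 -> 46 -> 46 -> 43 -> 39
  -29 -> -31 -> -33 -> 33 -> 30 -> 26
  35 -> 33 -> 31 -> 31 -> 28 -> 24
  8 -> 6 -> 4 -> 4 -> 1 -> -3
  -2 -> -4 -> -6 -> 6 -> 3 -> -1
  -39 -> -41 -> -43 -> 43 -> 40 -> 36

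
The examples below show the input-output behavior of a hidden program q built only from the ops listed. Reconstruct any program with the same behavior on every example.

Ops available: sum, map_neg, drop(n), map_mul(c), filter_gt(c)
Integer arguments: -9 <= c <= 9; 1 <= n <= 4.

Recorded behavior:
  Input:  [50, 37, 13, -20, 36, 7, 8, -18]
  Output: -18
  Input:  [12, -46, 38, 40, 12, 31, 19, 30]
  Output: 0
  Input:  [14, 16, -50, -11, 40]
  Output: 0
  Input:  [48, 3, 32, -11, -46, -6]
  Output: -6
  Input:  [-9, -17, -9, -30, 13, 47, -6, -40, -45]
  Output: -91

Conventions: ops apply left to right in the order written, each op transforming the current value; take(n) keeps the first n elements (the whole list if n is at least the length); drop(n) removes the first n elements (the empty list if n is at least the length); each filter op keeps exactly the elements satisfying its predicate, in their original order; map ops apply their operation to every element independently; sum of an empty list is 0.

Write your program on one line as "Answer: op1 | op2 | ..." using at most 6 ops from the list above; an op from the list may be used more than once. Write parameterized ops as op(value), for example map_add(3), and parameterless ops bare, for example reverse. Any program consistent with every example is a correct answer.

map_neg | drop(4) | drop(1) | filter_gt(1) | map_neg | sum

Check, running the answer program on each example:
  [50, 37, 13, -20, 36, 7, 8, -18] -> [-50, -37, -13, 20, -36, -7, -8, 18] -> [-36, -7, -8, 18] -> [-7, -8, 18] -> [18] -> [-18] -> -18
  [12, -46, 38, 40, 12, 31, 19, 30] -> [-12, 46, -38, -40, -12, -31, -19, -30] -> [-12, -31, -19, -30] -> [-31, -19, -30] -> [] -> [] -> 0
  [14, 16, -50, -11, 40] -> [-14, -16, 50, 11, -40] -> [-40] -> [] -> [] -> [] -> 0
  [48, 3, 32, -11, -46, -6] -> [-48, -3, -32, 11, 46, 6] -> [46, 6] -> [6] -> [6] -> [-6] -> -6
  [-9, -17, -9, -30, 13, 47, -6, -40, -45] -> [9, 17, 9, 30, -13, -47, 6, 40, 45] -> [-13, -47, 6, 40, 45] -> [-47, 6, 40, 45] -> [6, 40, 45] -> [-6, -40, -45] -> -91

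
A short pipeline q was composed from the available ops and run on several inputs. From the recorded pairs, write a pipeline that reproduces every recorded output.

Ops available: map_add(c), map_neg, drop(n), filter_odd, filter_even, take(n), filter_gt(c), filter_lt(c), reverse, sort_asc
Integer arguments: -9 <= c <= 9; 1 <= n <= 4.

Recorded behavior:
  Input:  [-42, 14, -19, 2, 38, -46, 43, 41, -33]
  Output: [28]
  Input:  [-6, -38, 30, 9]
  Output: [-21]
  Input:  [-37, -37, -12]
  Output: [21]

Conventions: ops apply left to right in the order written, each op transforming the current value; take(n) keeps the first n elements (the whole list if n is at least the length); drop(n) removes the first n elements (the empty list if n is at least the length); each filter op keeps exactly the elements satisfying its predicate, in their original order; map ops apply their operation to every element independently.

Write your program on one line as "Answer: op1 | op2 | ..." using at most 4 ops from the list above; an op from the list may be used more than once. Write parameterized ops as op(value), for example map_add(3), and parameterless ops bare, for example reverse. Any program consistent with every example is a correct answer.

take(3) | map_add(-9) | map_neg | drop(2)

Check, running the answer program on each example:
  [-42, 14, -19, 2, 38, -46, 43, 41, -33] -> [-42, 14, -19] -> [-51, 5, -28] -> [51, -5, 28] -> [28]
  [-6, -38, 30, 9] -> [-6, -38, 30] -> [-15, -47, 21] -> [15, 47, -21] -> [-21]
  [-37, -37, -12] -> [-37, -37, -12] -> [-46, -46, -21] -> [46, 46, 21] -> [21]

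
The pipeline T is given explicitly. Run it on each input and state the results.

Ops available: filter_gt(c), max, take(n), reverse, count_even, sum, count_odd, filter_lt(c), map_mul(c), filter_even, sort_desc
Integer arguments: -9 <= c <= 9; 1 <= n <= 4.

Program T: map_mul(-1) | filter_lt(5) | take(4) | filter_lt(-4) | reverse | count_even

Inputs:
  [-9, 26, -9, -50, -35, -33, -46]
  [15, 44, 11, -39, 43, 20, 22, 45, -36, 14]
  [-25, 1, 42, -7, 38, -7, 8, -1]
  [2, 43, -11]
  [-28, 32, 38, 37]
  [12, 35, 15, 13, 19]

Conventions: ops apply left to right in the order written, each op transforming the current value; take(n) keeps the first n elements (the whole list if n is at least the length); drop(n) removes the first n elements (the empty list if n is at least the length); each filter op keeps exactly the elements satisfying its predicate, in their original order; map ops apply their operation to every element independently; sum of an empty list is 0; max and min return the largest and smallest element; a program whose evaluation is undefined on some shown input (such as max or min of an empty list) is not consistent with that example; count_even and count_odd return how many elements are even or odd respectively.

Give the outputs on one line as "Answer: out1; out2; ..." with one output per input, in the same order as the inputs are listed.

1; 1; 3; 0; 2; 1

Execution, op by op:
  [-9, 26, -9, -50, -35, -33, -46] -> [9, -26, 9, 50, 35, 33, 46] -> [-26] -> [-26] -> [-26] -> [-26] -> 1
  [15, 44, 11, -39, 43, 20, 22, 45, -36, 14] -> [-15, -44, -11, 39, -43, -20, -22, -45, 36, -14] -> [-15, -44, -11, -43, -20, -22, -45, -14] -> [-15, -44, -11, -43] -> [-15, -44, -11, -43] -> [-43, -11, -44, -15] -> 1
  [-25, 1, 42, -7, 38, -7, 8, -1] -> [25, -1, -42, 7, -38, 7, -8, 1] -> [-1, -42, -38, -8, 1] -> [-1, -42, -38, -8] -> [-42, -38, -8] -> [-8, -38, -42] -> 3
  [2, 43, -11] -> [-2, -43, 11] -> [-2, -43] -> [-2, -43] -> [-43] -> [-43] -> 0
  [-28, 32, 38, 37] -> [28, -32, -38, -37] -> [-32, -38, -37] -> [-32, -38, -37] -> [-32, -38, -37] -> [-37, -38, -32] -> 2
  [12, 35, 15, 13, 19] -> [-12, -35, -15, -13, -19] -> [-12, -35, -15, -13, -19] -> [-12, -35, -15, -13] -> [-12, -35, -15, -13] -> [-13, -15, -35, -12] -> 1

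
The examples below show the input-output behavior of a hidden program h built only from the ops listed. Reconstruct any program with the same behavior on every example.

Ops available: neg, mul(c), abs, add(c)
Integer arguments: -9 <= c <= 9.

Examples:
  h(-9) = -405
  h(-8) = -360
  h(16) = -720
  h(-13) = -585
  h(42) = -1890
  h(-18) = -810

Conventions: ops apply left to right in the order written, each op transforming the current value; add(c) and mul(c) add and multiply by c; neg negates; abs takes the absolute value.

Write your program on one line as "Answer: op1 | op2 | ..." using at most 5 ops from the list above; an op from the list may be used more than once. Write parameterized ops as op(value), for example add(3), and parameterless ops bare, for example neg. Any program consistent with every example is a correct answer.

neg | abs | mul(-5) | mul(9)

Check, running the answer program on each example:
  -9 -> 9 -> 9 -> -45 -> -405
  -8 -> 8 -> 8 -> -40 -> -360
  16 -> -16 -> 16 -> -80 -> -720
  -13 -> 13 -> 13 -> -65 -> -585
  42 -> -42 -> 42 -> -210 -> -1890
  -18 -> 18 -> 18 -> -90 -> -810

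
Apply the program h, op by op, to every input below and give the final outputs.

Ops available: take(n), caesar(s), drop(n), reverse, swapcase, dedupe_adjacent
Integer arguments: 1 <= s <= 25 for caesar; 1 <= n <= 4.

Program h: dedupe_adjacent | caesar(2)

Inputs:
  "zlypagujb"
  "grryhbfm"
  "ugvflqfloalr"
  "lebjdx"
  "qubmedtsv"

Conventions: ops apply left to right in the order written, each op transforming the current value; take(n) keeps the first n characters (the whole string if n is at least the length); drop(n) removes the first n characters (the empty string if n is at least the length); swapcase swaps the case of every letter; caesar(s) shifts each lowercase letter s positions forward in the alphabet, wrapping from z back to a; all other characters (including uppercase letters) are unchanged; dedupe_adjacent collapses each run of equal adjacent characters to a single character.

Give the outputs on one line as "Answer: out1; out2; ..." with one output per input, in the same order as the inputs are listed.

"bnarciwld"; "itajdho"; "wixhnshnqcnt"; "ngdlfz"; "swdogfvux"

Execution, op by op:
  "zlypagujb" -> "zlypagujb" -> "bnarciwld"
  "grryhbfm" -> "gryhbfm" -> "itajdho"
  "ugvflqfloalr" -> "ugvflqfloalr" -> "wixhnshnqcnt"
  "lebjdx" -> "lebjdx" -> "ngdlfz"
  "qubmedtsv" -> "qubmedtsv" -> "swdogfvux"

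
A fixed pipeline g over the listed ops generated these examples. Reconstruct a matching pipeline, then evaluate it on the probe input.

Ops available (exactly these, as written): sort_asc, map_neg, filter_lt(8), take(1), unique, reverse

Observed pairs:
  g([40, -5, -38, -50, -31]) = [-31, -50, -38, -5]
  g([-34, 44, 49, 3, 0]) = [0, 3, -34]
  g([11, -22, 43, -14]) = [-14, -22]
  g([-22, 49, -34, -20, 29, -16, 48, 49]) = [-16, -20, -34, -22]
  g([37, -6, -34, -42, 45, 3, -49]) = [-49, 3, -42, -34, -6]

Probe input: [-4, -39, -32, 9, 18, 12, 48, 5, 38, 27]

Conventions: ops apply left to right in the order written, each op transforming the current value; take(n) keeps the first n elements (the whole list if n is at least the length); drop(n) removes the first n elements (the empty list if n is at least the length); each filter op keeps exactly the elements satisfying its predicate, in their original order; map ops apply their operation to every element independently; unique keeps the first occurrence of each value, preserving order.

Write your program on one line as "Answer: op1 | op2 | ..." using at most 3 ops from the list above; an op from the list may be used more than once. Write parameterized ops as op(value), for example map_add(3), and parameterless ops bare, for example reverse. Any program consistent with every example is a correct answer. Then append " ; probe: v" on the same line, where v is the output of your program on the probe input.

filter_lt(8) | reverse ; probe: [5, -32, -39, -4]

Check, running the answer program on each example:
  [40, -5, -38, -50, -31] -> [-5, -38, -50, -31] -> [-31, -50, -38, -5]
  [-34, 44, 49, 3, 0] -> [-34, 3, 0] -> [0, 3, -34]
  [11, -22, 43, -14] -> [-22, -14] -> [-14, -22]
  [-22, 49, -34, -20, 29, -16, 48, 49] -> [-22, -34, -20, -16] -> [-16, -20, -34, -22]
  [37, -6, -34, -42, 45, 3, -49] -> [-6, -34, -42, 3, -49] -> [-49, 3, -42, -34, -6]
  probe: [-4, -39, -32, 9, 18, 12, 48, 5, 38, 27] -> [-4, -39, -32, 5] -> [5, -32, -39, -4]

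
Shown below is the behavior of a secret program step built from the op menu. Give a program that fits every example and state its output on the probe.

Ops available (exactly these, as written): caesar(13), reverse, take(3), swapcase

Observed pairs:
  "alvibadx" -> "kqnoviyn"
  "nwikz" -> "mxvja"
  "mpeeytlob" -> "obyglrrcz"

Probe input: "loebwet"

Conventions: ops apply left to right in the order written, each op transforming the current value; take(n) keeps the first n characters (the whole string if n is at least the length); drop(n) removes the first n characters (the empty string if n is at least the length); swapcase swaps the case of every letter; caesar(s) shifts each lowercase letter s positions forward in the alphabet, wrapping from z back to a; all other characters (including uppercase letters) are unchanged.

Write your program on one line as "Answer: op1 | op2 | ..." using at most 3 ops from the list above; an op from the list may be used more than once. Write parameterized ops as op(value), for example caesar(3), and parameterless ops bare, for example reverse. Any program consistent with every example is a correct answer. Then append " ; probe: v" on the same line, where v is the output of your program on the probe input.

reverse | caesar(13) ; probe: "grjorby"

Check, running the answer program on each example:
  "alvibadx" -> "xdabivla" -> "kqnoviyn"
  "nwikz" -> "zkiwn" -> "mxvja"
  "mpeeytlob" -> "boltyeepm" -> "obyglrrcz"
  probe: "loebwet" -> "tewbeol" -> "grjorby"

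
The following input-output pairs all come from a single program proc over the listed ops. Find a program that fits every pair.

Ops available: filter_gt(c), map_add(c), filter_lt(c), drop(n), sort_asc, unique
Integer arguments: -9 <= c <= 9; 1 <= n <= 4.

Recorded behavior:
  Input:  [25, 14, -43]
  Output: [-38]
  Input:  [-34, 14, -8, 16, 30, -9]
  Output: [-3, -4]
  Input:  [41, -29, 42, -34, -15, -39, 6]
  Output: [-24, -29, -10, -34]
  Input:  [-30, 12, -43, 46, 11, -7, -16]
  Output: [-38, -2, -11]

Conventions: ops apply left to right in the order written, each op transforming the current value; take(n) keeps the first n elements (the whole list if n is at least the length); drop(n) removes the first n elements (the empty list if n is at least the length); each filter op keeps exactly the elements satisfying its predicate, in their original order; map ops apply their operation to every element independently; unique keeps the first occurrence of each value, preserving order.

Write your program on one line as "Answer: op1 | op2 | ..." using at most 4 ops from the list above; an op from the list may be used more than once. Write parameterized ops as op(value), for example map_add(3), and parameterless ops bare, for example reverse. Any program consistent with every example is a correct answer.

map_add(5) | drop(1) | filter_lt(7)

Check, running the answer program on each example:
  [25, 14, -43] -> [30, 19, -38] -> [19, -38] -> [-38]
  [-34, 14, -8, 16, 30, -9] -> [-29, 19, -3, 21, 35, -4] -> [19, -3, 21, 35, -4] -> [-3, -4]
  [41, -29, 42, -34, -15, -39, 6] -> [46, -24, 47, -29, -10, -34, 11] -> [-24, 47, -29, -10, -34, 11] -> [-24, -29, -10, -34]
  [-30, 12, -43, 46, 11, -7, -16] -> [-25, 17, -38, 51, 16, -2, -11] -> [17, -38, 51, 16, -2, -11] -> [-38, -2, -11]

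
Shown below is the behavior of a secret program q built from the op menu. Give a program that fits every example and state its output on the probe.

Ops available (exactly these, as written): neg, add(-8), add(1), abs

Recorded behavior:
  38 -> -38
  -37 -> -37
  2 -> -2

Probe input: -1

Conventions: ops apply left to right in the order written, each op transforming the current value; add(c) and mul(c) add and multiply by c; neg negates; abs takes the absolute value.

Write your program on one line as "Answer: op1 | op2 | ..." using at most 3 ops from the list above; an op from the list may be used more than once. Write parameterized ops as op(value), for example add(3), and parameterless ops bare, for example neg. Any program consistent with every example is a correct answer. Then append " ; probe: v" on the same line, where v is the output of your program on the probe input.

abs | neg ; probe: -1

Check, running the answer program on each example:
  38 -> 38 -> -38
  -37 -> 37 -> -37
  2 -> 2 -> -2
  probe: -1 -> 1 -> -1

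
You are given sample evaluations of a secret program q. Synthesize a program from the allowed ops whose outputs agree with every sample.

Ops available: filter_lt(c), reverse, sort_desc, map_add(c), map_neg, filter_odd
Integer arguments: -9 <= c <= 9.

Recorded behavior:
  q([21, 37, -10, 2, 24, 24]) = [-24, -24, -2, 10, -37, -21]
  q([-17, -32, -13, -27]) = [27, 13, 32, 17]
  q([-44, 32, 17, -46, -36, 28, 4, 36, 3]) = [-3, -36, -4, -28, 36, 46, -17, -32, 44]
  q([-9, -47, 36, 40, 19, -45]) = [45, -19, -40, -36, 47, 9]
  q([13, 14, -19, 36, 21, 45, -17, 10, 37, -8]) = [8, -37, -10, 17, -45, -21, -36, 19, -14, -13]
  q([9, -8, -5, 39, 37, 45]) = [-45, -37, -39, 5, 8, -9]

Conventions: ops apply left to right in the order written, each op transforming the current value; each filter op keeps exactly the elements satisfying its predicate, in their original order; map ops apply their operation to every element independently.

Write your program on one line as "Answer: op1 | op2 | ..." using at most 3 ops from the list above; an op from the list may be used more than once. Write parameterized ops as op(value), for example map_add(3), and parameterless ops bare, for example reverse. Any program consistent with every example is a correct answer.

reverse | map_neg

Check, running the answer program on each example:
  [21, 37, -10, 2, 24, 24] -> [24, 24, 2, -10, 37, 21] -> [-24, -24, -2, 10, -37, -21]
  [-17, -32, -13, -27] -> [-27, -13, -32, -17] -> [27, 13, 32, 17]
  [-44, 32, 17, -46, -36, 28, 4, 36, 3] -> [3, 36, 4, 28, -36, -46, 17, 32, -44] -> [-3, -36, -4, -28, 36, 46, -17, -32, 44]
  [-9, -47, 36, 40, 19, -45] -> [-45, 19, 40, 36, -47, -9] -> [45, -19, -40, -36, 47, 9]
  [13, 14, -19, 36, 21, 45, -17, 10, 37, -8] -> [-8, 37, 10, -17, 45, 21, 36, -19, 14, 13] -> [8, -37, -10, 17, -45, -21, -36, 19, -14, -13]
  [9, -8, -5, 39, 37, 45] -> [45, 37, 39, -5, -8, 9] -> [-45, -37, -39, 5, 8, -9]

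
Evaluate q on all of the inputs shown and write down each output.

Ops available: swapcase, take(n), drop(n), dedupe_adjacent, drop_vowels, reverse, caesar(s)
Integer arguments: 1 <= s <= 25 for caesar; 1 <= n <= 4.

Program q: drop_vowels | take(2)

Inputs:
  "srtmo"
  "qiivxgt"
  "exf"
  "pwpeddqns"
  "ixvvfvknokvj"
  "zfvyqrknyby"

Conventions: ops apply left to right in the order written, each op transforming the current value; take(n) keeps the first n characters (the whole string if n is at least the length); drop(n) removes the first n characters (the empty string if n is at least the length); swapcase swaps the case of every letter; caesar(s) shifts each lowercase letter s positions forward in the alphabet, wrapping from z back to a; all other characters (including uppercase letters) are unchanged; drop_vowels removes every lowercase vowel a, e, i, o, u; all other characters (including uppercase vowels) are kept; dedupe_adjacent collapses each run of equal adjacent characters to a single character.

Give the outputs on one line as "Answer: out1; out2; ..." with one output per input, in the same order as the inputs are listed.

"sr"; "qv"; "xf"; "pw"; "xv"; "zf"

Execution, op by op:
  "srtmo" -> "srtm" -> "sr"
  "qiivxgt" -> "qvxgt" -> "qv"
  "exf" -> "xf" -> "xf"
  "pwpeddqns" -> "pwpddqns" -> "pw"
  "ixvvfvknokvj" -> "xvvfvknkvj" -> "xv"
  "zfvyqrknyby" -> "zfvyqrknyby" -> "zf"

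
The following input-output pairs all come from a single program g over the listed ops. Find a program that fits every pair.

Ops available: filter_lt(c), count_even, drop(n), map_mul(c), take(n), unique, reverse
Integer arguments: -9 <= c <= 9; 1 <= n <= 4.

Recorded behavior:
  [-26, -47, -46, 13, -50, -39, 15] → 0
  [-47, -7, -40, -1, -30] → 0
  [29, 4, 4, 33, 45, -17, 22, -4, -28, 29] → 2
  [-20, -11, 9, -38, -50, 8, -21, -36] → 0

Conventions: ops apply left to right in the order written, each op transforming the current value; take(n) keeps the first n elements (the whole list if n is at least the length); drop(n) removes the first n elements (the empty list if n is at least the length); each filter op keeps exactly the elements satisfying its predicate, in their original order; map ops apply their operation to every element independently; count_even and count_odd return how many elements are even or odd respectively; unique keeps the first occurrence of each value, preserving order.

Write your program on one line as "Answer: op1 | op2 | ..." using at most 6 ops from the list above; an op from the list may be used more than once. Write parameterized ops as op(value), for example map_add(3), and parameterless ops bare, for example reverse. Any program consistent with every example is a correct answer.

drop(2) | map_mul(-4) | filter_lt(-3) | drop(3) | count_even

Check, running the answer program on each example:
  [-26, -47, -46, 13, -50, -39, 15] -> [-46, 13, -50, -39, 15] -> [184, -52, 200, 156, -60] -> [-52, -60] -> [] -> 0
  [-47, -7, -40, -1, -30] -> [-40, -1, -30] -> [160, 4, 120] -> [] -> [] -> 0
  [29, 4, 4, 33, 45, -17, 22, -4, -28, 29] -> [4, 33, 45, -17, 22, -4, -28, 29] -> [-16, -132, -180, 68, -88, 16, 112, -116] -> [-16, -132, -180, -88, -116] -> [-88, -116] -> 2
  [-20, -11, 9, -38, -50, 8, -21, -36] -> [9, -38, -50, 8, -21, -36] -> [-36, 152, 200, -32, 84, 144] -> [-36, -32] -> [] -> 0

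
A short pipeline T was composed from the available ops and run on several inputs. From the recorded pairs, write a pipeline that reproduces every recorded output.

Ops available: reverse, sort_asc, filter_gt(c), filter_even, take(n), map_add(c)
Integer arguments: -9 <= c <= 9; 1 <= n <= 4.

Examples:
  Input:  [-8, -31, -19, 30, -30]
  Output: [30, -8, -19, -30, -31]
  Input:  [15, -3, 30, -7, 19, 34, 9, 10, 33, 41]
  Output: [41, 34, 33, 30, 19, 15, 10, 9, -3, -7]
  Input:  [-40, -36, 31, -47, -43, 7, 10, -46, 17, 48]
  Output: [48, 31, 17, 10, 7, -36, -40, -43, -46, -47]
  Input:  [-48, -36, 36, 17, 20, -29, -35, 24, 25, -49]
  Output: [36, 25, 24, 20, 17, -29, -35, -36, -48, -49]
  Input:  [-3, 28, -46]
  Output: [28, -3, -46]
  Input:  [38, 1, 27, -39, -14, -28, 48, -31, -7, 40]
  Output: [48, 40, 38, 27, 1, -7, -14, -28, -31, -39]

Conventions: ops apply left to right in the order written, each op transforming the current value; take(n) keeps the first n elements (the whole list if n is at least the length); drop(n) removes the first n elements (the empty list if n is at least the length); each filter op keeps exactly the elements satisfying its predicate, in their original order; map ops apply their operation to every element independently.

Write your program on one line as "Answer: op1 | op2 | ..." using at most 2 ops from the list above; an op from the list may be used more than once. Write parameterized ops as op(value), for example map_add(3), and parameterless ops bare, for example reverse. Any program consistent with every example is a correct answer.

sort_asc | reverse

Check, running the answer program on each example:
  [-8, -31, -19, 30, -30] -> [-31, -30, -19, -8, 30] -> [30, -8, -19, -30, -31]
  [15, -3, 30, -7, 19, 34, 9, 10, 33, 41] -> [-7, -3, 9, 10, 15, 19, 30, 33, 34, 41] -> [41, 34, 33, 30, 19, 15, 10, 9, -3, -7]
  [-40, -36, 31, -47, -43, 7, 10, -46, 17, 48] -> [-47, -46, -43, -40, -36, 7, 10, 17, 31, 48] -> [48, 31, 17, 10, 7, -36, -40, -43, -46, -47]
  [-48, -36, 36, 17, 20, -29, -35, 24, 25, -49] -> [-49, -48, -36, -35, -29, 17, 20, 24, 25, 36] -> [36, 25, 24, 20, 17, -29, -35, -36, -48, -49]
  [-3, 28, -46] -> [-46, -3, 28] -> [28, -3, -46]
  [38, 1, 27, -39, -14, -28, 48, -31, -7, 40] -> [-39, -31, -28, -14, -7, 1, 27, 38, 40, 48] -> [48, 40, 38, 27, 1, -7, -14, -28, -31, -39]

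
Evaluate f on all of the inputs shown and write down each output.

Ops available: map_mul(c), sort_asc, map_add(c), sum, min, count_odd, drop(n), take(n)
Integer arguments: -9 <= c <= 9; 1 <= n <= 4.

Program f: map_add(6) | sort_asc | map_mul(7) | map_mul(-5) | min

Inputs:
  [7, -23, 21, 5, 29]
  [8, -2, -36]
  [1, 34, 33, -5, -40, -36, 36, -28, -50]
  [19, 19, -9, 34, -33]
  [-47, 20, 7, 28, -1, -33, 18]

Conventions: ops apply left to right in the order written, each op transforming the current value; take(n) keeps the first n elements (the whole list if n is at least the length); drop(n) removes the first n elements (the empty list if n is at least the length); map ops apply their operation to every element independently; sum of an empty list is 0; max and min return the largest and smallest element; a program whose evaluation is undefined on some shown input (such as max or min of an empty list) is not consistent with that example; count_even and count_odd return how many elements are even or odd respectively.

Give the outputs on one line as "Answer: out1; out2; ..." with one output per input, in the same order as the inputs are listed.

-1225; -490; -1470; -1400; -1190

Execution, op by op:
  [7, -23, 21, 5, 29] -> [13, -17, 27, 11, 35] -> [-17, 11, 13, 27, 35] -> [-119, 77, 91, 189, 245] -> [595, -385, -455, -945, -1225] -> -1225
  [8, -2, -36] -> [14, 4, -30] -> [-30, 4, 14] -> [-210, 28, 98] -> [1050, -140, -490] -> -490
  [1, 34, 33, -5, -40, -36, 36, -28, -50] -> [7, 40, 39, 1, -34, -30, 42, -22, -44] -> [-44, -34, -30, -22, 1, 7, 39, 40, 42] -> [-308, -238, -210, -154, 7, 49, 273, 280, 294] -> [1540, 1190, 1050, 770, -35, -245, -1365, -1400, -1470] -> -1470
  [19, 19, -9, 34, -33] -> [25, 25, -3, 40, -27] -> [-27, -3, 25, 25, 40] -> [-189, -21, 175, 175, 280] -> [945, 105, -875, -875, -1400] -> -1400
  [-47, 20, 7, 28, -1, -33, 18] -> [-41, 26, 13, 34, 5, -27, 24] -> [-41, -27, 5, 13, 24, 26, 34] -> [-287, -189, 35, 91, 168, 182, 238] -> [1435, 945, -175, -455, -840, -910, -1190] -> -1190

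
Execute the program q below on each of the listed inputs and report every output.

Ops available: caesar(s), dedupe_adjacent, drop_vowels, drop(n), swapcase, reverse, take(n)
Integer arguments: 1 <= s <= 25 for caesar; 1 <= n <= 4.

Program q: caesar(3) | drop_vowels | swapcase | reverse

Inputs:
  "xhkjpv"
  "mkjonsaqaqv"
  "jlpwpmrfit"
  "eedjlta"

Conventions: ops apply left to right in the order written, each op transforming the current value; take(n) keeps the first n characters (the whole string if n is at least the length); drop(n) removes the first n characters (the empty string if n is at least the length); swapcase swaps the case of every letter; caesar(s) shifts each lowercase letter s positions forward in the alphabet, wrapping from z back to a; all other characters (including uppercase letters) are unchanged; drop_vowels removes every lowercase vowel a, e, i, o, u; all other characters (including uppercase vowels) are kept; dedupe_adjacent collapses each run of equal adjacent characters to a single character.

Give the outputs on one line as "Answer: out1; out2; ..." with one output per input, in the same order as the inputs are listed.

"YSMNK"; "YTDTDVQRMNP"; "WLPSZSM"; "DWMGHH"

Execution, op by op:
  "xhkjpv" -> "aknmsy" -> "knmsy" -> "KNMSY" -> "YSMNK"
  "mkjonsaqaqv" -> "pnmrqvdtdty" -> "pnmrqvdtdty" -> "PNMRQVDTDTY" -> "YTDTDVQRMNP"
  "jlpwpmrfit" -> "moszspuilw" -> "mszsplw" -> "MSZSPLW" -> "WLPSZSM"
  "eedjlta" -> "hhgmowd" -> "hhgmwd" -> "HHGMWD" -> "DWMGHH"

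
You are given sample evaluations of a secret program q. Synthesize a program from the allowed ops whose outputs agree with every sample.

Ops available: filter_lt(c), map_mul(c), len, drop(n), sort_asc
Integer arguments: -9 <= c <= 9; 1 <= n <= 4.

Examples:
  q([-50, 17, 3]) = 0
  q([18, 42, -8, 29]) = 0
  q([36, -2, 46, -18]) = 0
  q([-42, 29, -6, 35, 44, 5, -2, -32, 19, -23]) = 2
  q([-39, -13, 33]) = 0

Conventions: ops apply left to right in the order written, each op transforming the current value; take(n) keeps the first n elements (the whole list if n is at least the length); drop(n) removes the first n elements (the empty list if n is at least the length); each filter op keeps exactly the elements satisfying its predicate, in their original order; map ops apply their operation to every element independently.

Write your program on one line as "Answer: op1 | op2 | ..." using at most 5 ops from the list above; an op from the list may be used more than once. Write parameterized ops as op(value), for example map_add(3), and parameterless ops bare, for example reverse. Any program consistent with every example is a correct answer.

drop(3) | map_mul(2) | drop(4) | drop(1) | len

Check, running the answer program on each example:
  [-50, 17, 3] -> [] -> [] -> [] -> [] -> 0
  [18, 42, -8, 29] -> [29] -> [58] -> [] -> [] -> 0
  [36, -2, 46, -18] -> [-18] -> [-36] -> [] -> [] -> 0
  [-42, 29, -6, 35, 44, 5, -2, -32, 19, -23] -> [35, 44, 5, -2, -32, 19, -23] -> [70, 88, 10, -4, -64, 38, -46] -> [-64, 38, -46] -> [38, -46] -> 2
  [-39, -13, 33] -> [] -> [] -> [] -> [] -> 0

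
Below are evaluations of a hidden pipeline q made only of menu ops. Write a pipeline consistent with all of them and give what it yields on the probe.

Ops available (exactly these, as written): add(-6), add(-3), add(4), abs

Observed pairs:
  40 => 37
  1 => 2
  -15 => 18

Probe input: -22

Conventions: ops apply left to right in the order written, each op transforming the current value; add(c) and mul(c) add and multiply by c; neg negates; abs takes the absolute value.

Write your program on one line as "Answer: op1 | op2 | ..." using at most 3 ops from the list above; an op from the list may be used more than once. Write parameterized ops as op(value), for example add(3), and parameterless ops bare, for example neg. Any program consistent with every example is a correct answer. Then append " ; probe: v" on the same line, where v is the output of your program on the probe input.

add(-3) | abs ; probe: 25

Check, running the answer program on each example:
  40 -> 37 -> 37
  1 -> -2 -> 2
  -15 -> -18 -> 18
  probe: -22 -> -25 -> 25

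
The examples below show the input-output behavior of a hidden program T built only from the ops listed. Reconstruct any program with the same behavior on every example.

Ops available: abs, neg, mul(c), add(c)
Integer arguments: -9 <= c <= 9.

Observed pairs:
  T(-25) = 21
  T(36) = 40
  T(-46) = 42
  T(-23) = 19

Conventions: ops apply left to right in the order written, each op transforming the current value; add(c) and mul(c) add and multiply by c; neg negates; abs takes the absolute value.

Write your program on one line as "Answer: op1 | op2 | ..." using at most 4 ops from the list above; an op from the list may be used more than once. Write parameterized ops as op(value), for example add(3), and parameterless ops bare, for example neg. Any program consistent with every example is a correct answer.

add(4) | neg | abs

Check, running the answer program on each example:
  -25 -> -21 -> 21 -> 21
  36 -> 40 -> -40 -> 40
  -46 -> -42 -> 42 -> 42
  -23 -> -19 -> 19 -> 19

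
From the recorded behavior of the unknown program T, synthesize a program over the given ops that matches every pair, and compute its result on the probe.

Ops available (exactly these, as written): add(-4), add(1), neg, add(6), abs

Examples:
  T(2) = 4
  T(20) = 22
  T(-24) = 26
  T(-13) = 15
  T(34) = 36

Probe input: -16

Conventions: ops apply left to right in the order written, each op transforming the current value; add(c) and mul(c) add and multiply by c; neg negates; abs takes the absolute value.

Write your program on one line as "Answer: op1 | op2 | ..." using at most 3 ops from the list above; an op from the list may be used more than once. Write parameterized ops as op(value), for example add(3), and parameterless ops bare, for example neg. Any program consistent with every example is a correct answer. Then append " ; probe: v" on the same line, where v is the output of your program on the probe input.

abs | add(6) | add(-4) ; probe: 18

Check, running the answer program on each example:
  2 -> 2 -> 8 -> 4
  20 -> 20 -> 26 -> 22
  -24 -> 24 -> 30 -> 26
  -13 -> 13 -> 19 -> 15
  34 -> 34 -> 40 -> 36
  probe: -16 -> 16 -> 22 -> 18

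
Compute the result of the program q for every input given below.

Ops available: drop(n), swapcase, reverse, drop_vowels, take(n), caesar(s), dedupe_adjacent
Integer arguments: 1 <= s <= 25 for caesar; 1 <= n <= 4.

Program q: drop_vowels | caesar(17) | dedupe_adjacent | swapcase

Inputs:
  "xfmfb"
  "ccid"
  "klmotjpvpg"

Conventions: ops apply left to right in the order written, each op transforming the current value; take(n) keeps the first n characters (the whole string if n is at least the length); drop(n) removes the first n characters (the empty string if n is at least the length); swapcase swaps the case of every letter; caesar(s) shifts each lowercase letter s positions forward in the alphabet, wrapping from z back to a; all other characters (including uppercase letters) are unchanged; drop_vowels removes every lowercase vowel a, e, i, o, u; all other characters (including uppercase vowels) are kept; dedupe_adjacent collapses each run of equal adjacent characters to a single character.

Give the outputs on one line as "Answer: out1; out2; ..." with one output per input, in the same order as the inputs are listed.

"OWDWS"; "TU"; "BCDKAGMGX"

Execution, op by op:
  "xfmfb" -> "xfmfb" -> "owdws" -> "owdws" -> "OWDWS"
  "ccid" -> "ccd" -> "ttu" -> "tu" -> "TU"
  "klmotjpvpg" -> "klmtjpvpg" -> "bcdkagmgx" -> "bcdkagmgx" -> "BCDKAGMGX"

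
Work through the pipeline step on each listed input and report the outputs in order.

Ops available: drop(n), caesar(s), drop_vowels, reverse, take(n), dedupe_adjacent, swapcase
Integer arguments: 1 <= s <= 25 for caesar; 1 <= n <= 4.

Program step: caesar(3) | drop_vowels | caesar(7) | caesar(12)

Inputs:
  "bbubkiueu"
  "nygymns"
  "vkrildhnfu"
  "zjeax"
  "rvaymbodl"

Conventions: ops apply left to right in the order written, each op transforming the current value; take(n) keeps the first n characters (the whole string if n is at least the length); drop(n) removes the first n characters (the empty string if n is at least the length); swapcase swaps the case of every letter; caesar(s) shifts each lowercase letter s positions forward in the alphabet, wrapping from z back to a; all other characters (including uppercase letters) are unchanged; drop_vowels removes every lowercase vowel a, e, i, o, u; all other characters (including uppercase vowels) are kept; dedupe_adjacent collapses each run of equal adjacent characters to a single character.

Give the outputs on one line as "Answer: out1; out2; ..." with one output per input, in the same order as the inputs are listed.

"qgeqaq"; "jucuijo"; "rgezdjq"; "vfaw"; "rwuikz"

Execution, op by op:
  "bbubkiueu" -> "eexenlxhx" -> "xnlxhx" -> "euseoe" -> "qgeqaq"
  "nygymns" -> "qbjbpqv" -> "qbjbpqv" -> "xiqiwxc" -> "jucuijo"
  "vkrildhnfu" -> "ynulogkqix" -> "ynlgkqx" -> "fusnrxe" -> "rgezdjq"
  "zjeax" -> "cmhda" -> "cmhd" -> "jtok" -> "vfaw"
  "rvaymbodl" -> "uydbpergo" -> "ydbprg" -> "fkiwyn" -> "rwuikz"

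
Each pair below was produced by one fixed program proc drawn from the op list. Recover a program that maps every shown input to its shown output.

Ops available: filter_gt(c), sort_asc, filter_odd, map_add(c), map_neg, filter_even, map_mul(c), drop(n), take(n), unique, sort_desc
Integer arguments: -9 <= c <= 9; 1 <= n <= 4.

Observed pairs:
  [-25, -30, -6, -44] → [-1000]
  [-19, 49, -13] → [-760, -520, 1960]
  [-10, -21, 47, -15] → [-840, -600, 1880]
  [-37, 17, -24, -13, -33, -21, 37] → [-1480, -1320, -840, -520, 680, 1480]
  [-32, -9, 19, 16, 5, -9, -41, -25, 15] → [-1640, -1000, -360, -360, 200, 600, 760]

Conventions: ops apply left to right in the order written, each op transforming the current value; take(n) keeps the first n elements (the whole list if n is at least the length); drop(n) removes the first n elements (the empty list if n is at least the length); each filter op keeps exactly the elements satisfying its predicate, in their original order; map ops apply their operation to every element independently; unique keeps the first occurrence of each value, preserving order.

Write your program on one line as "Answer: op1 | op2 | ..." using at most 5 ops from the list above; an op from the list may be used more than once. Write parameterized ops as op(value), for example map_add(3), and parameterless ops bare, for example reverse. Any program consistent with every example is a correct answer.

map_mul(-5) | map_neg | sort_asc | filter_odd | map_mul(8)

Check, running the answer program on each example:
  [-25, -30, -6, -44] -> [125, 150, 30, 220] -> [-125, -150, -30, -220] -> [-220, -150, -125, -30] -> [-125] -> [-1000]
  [-19, 49, -13] -> [95, -245, 65] -> [-95, 245, -65] -> [-95, -65, 245] -> [-95, -65, 245] -> [-760, -520, 1960]
  [-10, -21, 47, -15] -> [50, 105, -235, 75] -> [-50, -105, 235, -75] -> [-105, -75, -50, 235] -> [-105, -75, 235] -> [-840, -600, 1880]
  [-37, 17, -24, -13, -33, -21, 37] -> [185, -85, 120, 65, 165, 105, -185] -> [-185, 85, -120, -65, -165, -105, 185] -> [-185, -165, -120, -105, -65, 85, 185] -> [-185, -165, -105, -65, 85, 185] -> [-1480, -1320, -840, -520, 680, 1480]
  [-32, -9, 19, 16, 5, -9, -41, -25, 15] -> [160, 45, -95, -80, -25, 45, 205, 125, -75] -> [-160, -45, 95, 80, 25, -45, -205, -125, 75] -> [-205, -160, -125, -45, -45, 25, 75, 80, 95] -> [-205, -125, -45, -45, 25, 75, 95] -> [-1640, -1000, -360, -360, 200, 600, 760]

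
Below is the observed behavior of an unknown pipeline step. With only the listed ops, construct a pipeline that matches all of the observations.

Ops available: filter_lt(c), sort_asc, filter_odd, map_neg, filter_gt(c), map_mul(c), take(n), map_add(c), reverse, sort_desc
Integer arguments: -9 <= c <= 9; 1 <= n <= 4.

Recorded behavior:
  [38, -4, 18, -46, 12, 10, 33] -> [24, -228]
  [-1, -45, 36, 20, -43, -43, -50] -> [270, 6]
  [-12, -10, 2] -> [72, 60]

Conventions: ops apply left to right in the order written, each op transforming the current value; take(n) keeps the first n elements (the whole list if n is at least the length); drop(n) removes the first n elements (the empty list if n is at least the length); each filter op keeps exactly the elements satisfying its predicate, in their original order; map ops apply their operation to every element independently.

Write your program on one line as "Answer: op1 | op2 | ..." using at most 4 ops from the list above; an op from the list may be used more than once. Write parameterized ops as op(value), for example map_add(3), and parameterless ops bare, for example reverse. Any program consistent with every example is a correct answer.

take(2) | sort_asc | map_mul(-6)

Check, running the answer program on each example:
  [38, -4, 18, -46, 12, 10, 33] -> [38, -4] -> [-4, 38] -> [24, -228]
  [-1, -45, 36, 20, -43, -43, -50] -> [-1, -45] -> [-45, -1] -> [270, 6]
  [-12, -10, 2] -> [-12, -10] -> [-12, -10] -> [72, 60]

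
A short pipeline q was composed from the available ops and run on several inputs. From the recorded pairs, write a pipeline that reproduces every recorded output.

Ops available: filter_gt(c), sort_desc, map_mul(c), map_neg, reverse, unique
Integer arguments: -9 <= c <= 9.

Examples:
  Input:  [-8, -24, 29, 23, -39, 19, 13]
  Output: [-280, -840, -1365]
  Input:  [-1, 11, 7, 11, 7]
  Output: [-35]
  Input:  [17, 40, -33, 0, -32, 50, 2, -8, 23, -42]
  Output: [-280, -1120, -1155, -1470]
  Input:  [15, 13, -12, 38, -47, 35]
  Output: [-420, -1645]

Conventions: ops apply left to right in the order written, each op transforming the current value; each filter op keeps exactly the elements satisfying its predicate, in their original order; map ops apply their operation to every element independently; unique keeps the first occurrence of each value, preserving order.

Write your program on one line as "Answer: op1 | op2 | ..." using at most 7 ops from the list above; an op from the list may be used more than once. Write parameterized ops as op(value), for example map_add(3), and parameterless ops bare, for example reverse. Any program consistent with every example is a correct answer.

map_mul(-7) | map_mul(5) | unique | filter_gt(5) | map_mul(-1) | sort_desc

Check, running the answer program on each example:
  [-8, -24, 29, 23, -39, 19, 13] -> [56, 168, -203, -161, 273, -133, -91] -> [280, 840, -1015, -805, 1365, -665, -455] -> [280, 840, -1015, -805, 1365, -665, -455] -> [280, 840, 1365] -> [-280, -840, -1365] -> [-280, -840, -1365]
  [-1, 11, 7, 11, 7] -> [7, -77, -49, -77, -49] -> [35, -385, -245, -385, -245] -> [35, -385, -245] -> [35] -> [-35] -> [-35]
  [17, 40, -33, 0, -32, 50, 2, -8, 23, -42] -> [-119, -280, 231, 0, 224, -350, -14, 56, -161, 294] -> [-595, -1400, 1155, 0, 1120, -1750, -70, 280, -805, 1470] -> [-595, -1400, 1155, 0, 1120, -1750, -70, 280, -805, 1470] -> [1155, 1120, 280, 1470] -> [-1155, -1120, -280, -1470] -> [-280, -1120, -1155, -1470]
  [15, 13, -12, 38, -47, 35] -> [-105, -91, 84, -266, 329, -245] -> [-525, -455, 420, -1330, 1645, -1225] -> [-525, -455, 420, -1330, 1645, -1225] -> [420, 1645] -> [-420, -1645] -> [-420, -1645]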